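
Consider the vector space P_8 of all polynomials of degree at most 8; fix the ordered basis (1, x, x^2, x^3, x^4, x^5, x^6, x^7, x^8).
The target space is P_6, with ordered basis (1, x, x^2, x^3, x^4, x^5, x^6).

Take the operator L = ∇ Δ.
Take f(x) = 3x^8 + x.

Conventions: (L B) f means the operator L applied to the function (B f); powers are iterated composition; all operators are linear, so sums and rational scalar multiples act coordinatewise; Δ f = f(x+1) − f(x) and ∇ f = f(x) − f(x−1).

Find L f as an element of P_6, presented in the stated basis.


the image equals g(x) = 168x^6 + 420x^4 + 168x^2 + 6

Δ f = 24x^7 + 84x^6 + 168x^5 + 210x^4 + 168x^3 + 84x^2 + 24x + 4
∇ Δ f = 168x^6 + 420x^4 + 168x^2 + 6


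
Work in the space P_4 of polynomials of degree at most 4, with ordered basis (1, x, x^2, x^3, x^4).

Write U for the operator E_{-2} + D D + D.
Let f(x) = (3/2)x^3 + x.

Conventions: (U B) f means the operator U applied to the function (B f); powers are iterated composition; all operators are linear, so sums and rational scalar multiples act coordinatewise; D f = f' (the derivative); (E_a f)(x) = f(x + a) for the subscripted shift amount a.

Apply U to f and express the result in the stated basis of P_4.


the result is g(x) = (3/2)x^3 - (9/2)x^2 + 28x - 13

E_{-2} f = (3/2)x^3 - 9x^2 + 19x - 14
D f = (9/2)x^2 + 1
D D f = 9x
D f = (9/2)x^2 + 1
(E_{-2} + D D + D) f = (3/2)x^3 - (9/2)x^2 + 28x - 13


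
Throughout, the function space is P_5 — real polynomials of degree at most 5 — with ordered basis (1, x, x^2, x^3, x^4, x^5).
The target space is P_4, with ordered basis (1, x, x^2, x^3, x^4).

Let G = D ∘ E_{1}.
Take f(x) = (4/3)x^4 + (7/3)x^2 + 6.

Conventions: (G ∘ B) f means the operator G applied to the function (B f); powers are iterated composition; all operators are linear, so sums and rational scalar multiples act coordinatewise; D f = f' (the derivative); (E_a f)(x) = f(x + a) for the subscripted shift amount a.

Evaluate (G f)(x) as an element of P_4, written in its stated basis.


E_{1} f = (4/3)x^4 + (16/3)x^3 + (31/3)x^2 + 10x + 29/3
D E_{1} f = (16/3)x^3 + 16x^2 + (62/3)x + 10

g(x) = (16/3)x^3 + 16x^2 + (62/3)x + 10


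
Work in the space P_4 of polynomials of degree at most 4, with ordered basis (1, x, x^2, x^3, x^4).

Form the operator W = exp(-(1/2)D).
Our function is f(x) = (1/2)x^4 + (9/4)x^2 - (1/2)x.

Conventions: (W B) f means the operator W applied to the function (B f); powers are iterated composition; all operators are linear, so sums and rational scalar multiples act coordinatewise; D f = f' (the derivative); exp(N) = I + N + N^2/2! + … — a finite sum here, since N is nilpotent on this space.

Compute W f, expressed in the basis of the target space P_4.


order-1 term: -x^3 - (9/4)x + 1/4
order-2 term: (3/4)x^2 + 9/16
order-3 term: -(1/4)x
order-4 term: 1/32
the series for exp(-(1/2)D) f terminates at order 4
exp(-(1/2)D) f = (1/2)x^4 - x^3 + 3x^2 - 3x + 27/32

the result is g(x) = (1/2)x^4 - x^3 + 3x^2 - 3x + 27/32


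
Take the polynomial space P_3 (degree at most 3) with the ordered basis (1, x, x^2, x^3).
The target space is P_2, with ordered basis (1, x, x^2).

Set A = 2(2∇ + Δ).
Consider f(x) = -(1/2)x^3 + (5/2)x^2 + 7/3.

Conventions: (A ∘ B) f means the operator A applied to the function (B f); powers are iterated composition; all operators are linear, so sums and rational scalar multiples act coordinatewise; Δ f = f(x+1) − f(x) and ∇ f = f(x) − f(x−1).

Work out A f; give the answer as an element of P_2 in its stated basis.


∇ f = -(3/2)x^2 + (13/2)x - 3
(2∇) f = -3x^2 + 13x - 6
Δ f = -(3/2)x^2 + (7/2)x + 2
(2∇ + Δ) f = -(9/2)x^2 + (33/2)x - 4
(2(2∇ + Δ)) f = -9x^2 + 33x - 8

the image equals g(x) = -9x^2 + 33x - 8


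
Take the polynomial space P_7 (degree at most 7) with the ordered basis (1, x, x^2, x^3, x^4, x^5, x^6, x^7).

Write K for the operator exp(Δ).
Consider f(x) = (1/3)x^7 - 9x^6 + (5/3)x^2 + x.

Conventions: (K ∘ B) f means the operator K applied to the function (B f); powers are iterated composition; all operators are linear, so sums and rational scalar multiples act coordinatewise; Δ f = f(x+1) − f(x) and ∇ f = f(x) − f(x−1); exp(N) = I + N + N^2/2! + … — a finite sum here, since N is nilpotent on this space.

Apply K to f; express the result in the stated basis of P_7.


order-1 term: (7/3)x^6 - 47x^5 - (370/3)x^4 - (505/3)x^3 - 128x^2 - (145/3)x - 6
order-2 term: 7x^5 - 100x^4 - (1375/3)x^3 - 840x^2 - (2213/3)x - 769/3
order-3 term: (35/3)x^4 - 110x^3 - 635x^2 - 1140x - 2129/3
order-4 term: (35/3)x^3 - 65x^2 - (1165/3)x - 1405/3
order-5 term: 7x^2 - 19x - 265/3
order-6 term: (7/3)x - 2
order-7 term: 1/3
the series for exp(Δ) f terminates at order 7
exp(Δ) f = (1/3)x^7 - (20/3)x^6 - 40x^5 - (635/3)x^4 - 725x^3 - (4978/3)x^2 - 2330x - 4591/3

the result is g(x) = (1/3)x^7 - (20/3)x^6 - 40x^5 - (635/3)x^4 - 725x^3 - (4978/3)x^2 - 2330x - 4591/3


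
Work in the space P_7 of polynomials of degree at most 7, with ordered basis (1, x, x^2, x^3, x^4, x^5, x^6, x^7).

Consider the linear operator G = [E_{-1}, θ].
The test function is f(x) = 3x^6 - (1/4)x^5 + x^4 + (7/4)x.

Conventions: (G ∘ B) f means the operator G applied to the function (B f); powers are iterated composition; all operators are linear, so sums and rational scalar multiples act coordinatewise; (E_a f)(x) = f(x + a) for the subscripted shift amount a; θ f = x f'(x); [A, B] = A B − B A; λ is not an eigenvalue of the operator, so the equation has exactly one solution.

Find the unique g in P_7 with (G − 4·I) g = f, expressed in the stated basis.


write g with unknown coordinates in the stated basis and equate coefficients in (G − 4·I) g = f
solving from the highest basis element down gives g = -(3/4)x^6 + (19/16)x^5 - (471/64)x^4 + (1571/64)x^3 - (15525/256)x^2 + (51377/512)x - 171597/2048
check: G g = (9/2)x^5 - (455/16)x^4 + (1571/16)x^3 - (15525/64)x^2 + (51601/128)x - 171597/512
so G g − 4·g = 3x^6 - (1/4)x^5 + x^4 + (7/4)x = f ✓

the image equals g(x) = -(3/4)x^6 + (19/16)x^5 - (471/64)x^4 + (1571/64)x^3 - (15525/256)x^2 + (51377/512)x - 171597/2048


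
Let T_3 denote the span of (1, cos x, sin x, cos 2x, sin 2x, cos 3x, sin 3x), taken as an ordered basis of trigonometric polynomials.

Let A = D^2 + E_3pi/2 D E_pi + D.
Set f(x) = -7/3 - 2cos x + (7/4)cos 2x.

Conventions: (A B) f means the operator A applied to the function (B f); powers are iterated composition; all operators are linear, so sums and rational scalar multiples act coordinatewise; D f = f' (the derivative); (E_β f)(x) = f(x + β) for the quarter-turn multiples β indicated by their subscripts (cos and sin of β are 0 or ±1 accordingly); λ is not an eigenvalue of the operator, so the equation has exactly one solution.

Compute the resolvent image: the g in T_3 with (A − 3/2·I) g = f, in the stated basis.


write g with unknown coordinates in the stated basis and equate coefficients in (A − 3/2·I) g = f
solving from the highest basis element down gives g = 14/9 + (28/53)cos x - (8/53)sin x - (7/22)cos 2x
check: A g = -(64/53)cos x - (12/53)sin x + (14/11)cos 2x
so A g − 3/2·g = -7/3 - 2cos x + (7/4)cos 2x = f ✓

g(x) = 14/9 + (28/53)cos x - (8/53)sin x - (7/22)cos 2x


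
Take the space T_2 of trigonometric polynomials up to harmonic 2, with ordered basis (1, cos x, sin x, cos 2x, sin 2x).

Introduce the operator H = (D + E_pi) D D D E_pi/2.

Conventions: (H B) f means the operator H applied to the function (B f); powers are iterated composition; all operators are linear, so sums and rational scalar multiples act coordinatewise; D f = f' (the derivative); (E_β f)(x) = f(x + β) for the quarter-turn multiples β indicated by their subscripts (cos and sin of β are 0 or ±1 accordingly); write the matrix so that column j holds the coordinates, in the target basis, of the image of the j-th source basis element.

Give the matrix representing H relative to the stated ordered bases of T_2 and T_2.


image of 1: 0
image of cos x: -cos x - sin x
image of sin x: cos x - sin x
image of cos 2x: -16cos 2x - 8sin 2x
image of sin 2x: 8cos 2x - 16sin 2x
each image's coordinates form column j of the matrix

the matrix is [[0, 0, 0, 0, 0]; [0, -1, 1, 0, 0]; [0, -1, -1, 0, 0]; [0, 0, 0, -16, 8]; [0, 0, 0, -8, -16]] (rows listed top to bottom)


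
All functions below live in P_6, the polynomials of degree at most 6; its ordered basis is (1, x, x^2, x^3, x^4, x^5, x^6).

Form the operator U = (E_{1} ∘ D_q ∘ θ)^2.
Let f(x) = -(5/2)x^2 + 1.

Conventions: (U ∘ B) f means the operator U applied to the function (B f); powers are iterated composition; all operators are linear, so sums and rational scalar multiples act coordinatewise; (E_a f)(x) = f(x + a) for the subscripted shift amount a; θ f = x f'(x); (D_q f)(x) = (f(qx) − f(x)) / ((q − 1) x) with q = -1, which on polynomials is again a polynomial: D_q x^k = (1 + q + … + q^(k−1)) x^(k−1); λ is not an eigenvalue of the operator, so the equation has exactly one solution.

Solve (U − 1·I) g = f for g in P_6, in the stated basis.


write g with unknown coordinates in the stated basis and equate coefficients in (U − 1·I) g = f
solving from the highest basis element down gives g = (5/2)x^2 - 1
check: U g = 0
so U g − 1·g = -(5/2)x^2 + 1 = f ✓

g(x) = (5/2)x^2 - 1


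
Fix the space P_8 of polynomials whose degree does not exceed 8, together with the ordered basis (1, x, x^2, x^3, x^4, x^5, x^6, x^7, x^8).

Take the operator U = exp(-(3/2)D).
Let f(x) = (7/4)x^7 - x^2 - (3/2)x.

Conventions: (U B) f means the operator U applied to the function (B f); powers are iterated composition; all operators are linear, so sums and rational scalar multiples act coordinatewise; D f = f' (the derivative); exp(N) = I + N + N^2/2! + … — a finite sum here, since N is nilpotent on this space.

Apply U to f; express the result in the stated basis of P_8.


g(x) = (7/4)x^7 - (147/8)x^6 + (1323/16)x^5 - (6615/32)x^4 + (19845/64)x^3 - (35849/128)x^2 + (36105/256)x - 15309/512

order-1 term: -(147/8)x^6 + 3x + 9/4
order-2 term: (1323/16)x^5 - 9/4
order-3 term: -(6615/32)x^4
order-4 term: (19845/64)x^3
order-5 term: -(35721/128)x^2
order-6 term: (35721/256)x
order-7 term: -15309/512
the series for exp(-(3/2)D) f terminates at order 7
exp(-(3/2)D) f = (7/4)x^7 - (147/8)x^6 + (1323/16)x^5 - (6615/32)x^4 + (19845/64)x^3 - (35849/128)x^2 + (36105/256)x - 15309/512


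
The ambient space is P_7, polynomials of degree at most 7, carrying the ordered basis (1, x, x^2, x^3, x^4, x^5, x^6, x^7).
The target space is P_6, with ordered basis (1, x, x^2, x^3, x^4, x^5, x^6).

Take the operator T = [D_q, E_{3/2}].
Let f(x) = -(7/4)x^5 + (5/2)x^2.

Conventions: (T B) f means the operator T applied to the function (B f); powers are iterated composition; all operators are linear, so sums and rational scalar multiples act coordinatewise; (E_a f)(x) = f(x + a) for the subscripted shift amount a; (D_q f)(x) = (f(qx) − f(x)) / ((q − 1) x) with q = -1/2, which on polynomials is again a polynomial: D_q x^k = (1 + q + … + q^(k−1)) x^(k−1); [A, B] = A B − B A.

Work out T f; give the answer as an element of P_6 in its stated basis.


the result is g(x) = -(63/64)x^3 - (1701/128)x^2 - (1701/128)x - 33363/1024

E_{3/2} f = -(7/4)x^5 - (105/8)x^4 - (315/8)x^3 - (905/16)x^2 - (2355/64)x - 981/128
D_q E_{3/2} f = -(77/64)x^4 - (525/64)x^3 - (945/32)x^2 - (905/32)x - 2355/64
D_q f = -(77/64)x^4 + (5/4)x
E_{3/2} D_q f = -(77/64)x^4 - (231/32)x^3 - (2079/128)x^2 - (1919/128)x - 4317/1024
[D_q, E_{3/2}] f = -(63/64)x^3 - (1701/128)x^2 - (1701/128)x - 33363/1024


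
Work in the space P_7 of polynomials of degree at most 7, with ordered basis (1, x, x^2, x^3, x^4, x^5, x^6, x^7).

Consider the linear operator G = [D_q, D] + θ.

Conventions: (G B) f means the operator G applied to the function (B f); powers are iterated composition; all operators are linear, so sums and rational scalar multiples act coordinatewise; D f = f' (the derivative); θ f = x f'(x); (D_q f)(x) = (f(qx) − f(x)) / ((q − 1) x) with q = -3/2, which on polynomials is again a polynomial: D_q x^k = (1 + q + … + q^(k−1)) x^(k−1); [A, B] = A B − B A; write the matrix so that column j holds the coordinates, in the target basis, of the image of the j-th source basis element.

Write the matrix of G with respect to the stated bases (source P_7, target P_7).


the matrix is [[0, 0, 5/2, 0, 0, 0, 0, 0]; [0, 1, 0, -5, 0, 0, 0, 0]; [0, 0, 2, 0, 95/8, 0, 0, 0]; [0, 0, 0, 3, 0, -175/8, 0, 0]; [0, 0, 0, 0, 4, 0, 1325/32, 0]; [0, 0, 0, 0, 0, 5, 0, -145/2]; [0, 0, 0, 0, 0, 0, 6, 0]; [0, 0, 0, 0, 0, 0, 0, 7]] (rows listed top to bottom)

image of 1: 0
image of x: x
image of x^2: 2x^2 + 5/2
image of x^3: 3x^3 - 5x
image of x^4: 4x^4 + (95/8)x^2
image of x^5: 5x^5 - (175/8)x^3
image of x^6: 6x^6 + (1325/32)x^4
image of x^7: 7x^7 - (145/2)x^5
each image's coordinates form column j of the matrix


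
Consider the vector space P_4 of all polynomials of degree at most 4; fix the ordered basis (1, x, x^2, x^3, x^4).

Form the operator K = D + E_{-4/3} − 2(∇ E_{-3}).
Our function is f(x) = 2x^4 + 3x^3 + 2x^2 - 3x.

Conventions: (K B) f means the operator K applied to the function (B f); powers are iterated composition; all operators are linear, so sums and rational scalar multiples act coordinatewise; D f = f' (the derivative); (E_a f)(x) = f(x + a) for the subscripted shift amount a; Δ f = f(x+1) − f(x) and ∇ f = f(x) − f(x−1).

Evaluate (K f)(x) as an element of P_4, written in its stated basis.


g(x) = 2x^4 - (47/3)x^3 + (511/3)x^2 - (12995/27)x + 41777/81

D f = 8x^3 + 9x^2 + 4x - 3
E_{-4/3} f = 2x^4 - (23/3)x^3 + (34/3)x^2 - (305/27)x + 548/81
E_{-3} f = 2x^4 - 21x^3 + 83x^2 - 150x + 108
∇ E_{-3} f = 8x^3 - 75x^2 + 237x - 256
(-2(∇ E_{-3})) f = -16x^3 + 150x^2 - 474x + 512
(D + E_{-4/3} − 2(∇ E_{-3})) f = 2x^4 - (47/3)x^3 + (511/3)x^2 - (12995/27)x + 41777/81


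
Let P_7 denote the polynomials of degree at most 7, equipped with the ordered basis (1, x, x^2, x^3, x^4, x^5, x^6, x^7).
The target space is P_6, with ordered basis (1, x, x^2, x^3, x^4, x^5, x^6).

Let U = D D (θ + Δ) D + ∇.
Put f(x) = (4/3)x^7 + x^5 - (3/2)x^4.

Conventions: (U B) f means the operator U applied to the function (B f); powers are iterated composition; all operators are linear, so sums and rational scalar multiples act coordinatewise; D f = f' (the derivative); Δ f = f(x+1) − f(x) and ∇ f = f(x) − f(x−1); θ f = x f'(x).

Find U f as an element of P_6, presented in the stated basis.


D f = (28/3)x^6 + 5x^4 - 6x^3
θ D f = 56x^6 + 20x^4 - 18x^3
Δ D f = 56x^5 + 140x^4 + (620/3)x^3 + 152x^2 + 58x + 25/3
(θ + Δ) D f = 56x^6 + 56x^5 + 160x^4 + (566/3)x^3 + 152x^2 + 58x + 25/3
D (θ + Δ) D f = 336x^5 + 280x^4 + 640x^3 + 566x^2 + 304x + 58
D D (θ + Δ) D f = 1680x^4 + 1120x^3 + 1920x^2 + 1132x + 304
∇ f = (28/3)x^6 - 28x^5 + (155/3)x^4 - (188/3)x^3 + 47x^2 - (61/3)x + 23/6
(D D (θ + Δ) D + ∇) f = (28/3)x^6 - 28x^5 + (5195/3)x^4 + (3172/3)x^3 + 1967x^2 + (3335/3)x + 1847/6

g(x) = (28/3)x^6 - 28x^5 + (5195/3)x^4 + (3172/3)x^3 + 1967x^2 + (3335/3)x + 1847/6


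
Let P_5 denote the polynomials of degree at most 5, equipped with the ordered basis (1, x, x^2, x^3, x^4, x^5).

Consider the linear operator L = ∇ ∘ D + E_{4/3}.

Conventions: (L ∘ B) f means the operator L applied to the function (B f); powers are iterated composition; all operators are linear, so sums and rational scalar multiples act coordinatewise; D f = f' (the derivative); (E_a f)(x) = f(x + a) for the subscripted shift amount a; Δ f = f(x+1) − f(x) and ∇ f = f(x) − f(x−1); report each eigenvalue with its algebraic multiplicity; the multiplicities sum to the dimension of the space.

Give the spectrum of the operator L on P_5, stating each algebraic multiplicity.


image of 1: 1
image of x: x + 4/3
image of x^2: x^2 + (8/3)x + 34/9
image of x^3: x^3 + 4x^2 + (34/3)x - 17/27
image of x^4: x^4 + (16/3)x^3 + (68/3)x^2 - (68/27)x + 580/81
image of x^5: x^5 + (20/3)x^4 + (340/9)x^3 - (170/27)x^2 + (2900/81)x - 191/243
the matrix is upper triangular; its diagonal is (1, 1, 1, 1, 1, 1)
for a triangular matrix the eigenvalues are the diagonal entries, with algebraic multiplicity their repetition count

λ = 1 (multiplicity 6)


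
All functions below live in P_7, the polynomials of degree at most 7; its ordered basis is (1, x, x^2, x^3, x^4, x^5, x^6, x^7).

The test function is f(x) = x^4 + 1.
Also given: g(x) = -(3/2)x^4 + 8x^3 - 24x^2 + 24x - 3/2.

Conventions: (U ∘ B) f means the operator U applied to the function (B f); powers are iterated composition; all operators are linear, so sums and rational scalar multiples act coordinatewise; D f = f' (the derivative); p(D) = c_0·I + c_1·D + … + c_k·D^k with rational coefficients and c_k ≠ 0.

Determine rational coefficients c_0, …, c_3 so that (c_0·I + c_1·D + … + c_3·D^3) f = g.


p(D) = -(3/2)·I + 2·D − 2·D^2 + D^3, i.e. c_0 = -3/2, c_1 = 2, c_2 = -2, c_3 = 1

D^0 f = x^4 + 1
D^1 f = 4x^3
D^2 f = 12x^2
D^3 f = 24x
matching coefficients of g against c_0 f + c_1 Df + … from the top degree down determines the c_i
solution: c_0 = -3/2, c_1 = 2, c_2 = -2, c_3 = 1


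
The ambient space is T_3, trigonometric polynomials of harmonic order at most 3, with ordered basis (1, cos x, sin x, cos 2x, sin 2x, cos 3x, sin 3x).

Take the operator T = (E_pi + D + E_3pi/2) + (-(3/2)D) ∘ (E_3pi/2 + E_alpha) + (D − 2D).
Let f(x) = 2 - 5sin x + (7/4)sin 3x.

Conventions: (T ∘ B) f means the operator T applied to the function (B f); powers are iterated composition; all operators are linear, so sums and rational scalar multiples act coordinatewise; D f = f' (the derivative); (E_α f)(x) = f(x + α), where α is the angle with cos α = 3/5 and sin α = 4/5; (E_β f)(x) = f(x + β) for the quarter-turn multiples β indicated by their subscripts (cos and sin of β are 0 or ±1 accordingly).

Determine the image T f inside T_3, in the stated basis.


g(x) = 4 + (19/2)cos x + (13/2)sin x + (9121/1000)cos 3x + (8897/1000)sin 3x

E_pi f = 2 + 5sin x - (7/4)sin 3x
D f = -5cos x + (21/4)cos 3x
E_3pi/2 f = 2 + 5cos x + (7/4)cos 3x
(E_pi + D + E_3pi/2) f = 4 + 5sin x + 7cos 3x - (7/4)sin 3x
E_3pi/2 f = 2 + 5cos x + (7/4)cos 3x
E_alpha f = 2 - 4cos x - 3sin x + (77/125)cos 3x - (819/500)sin 3x
(E_3pi/2 + E_alpha) f = 4 + cos x - 3sin x + (1183/500)cos 3x - (819/500)sin 3x
D (E_3pi/2 + E_alpha) f = -3cos x - sin x - (2457/500)cos 3x - (3549/500)sin 3x
(-(3/2)D) (E_3pi/2 + E_alpha) f = (9/2)cos x + (3/2)sin x + (7371/1000)cos 3x + (10647/1000)sin 3x
D f = -5cos x + (21/4)cos 3x
D f = -5cos x + (21/4)cos 3x
(-2D) f = 10cos x - (21/2)cos 3x
(D − 2D) f = 5cos x - (21/4)cos 3x
((E_pi + D + E_3pi/2) + (-(3/2)D) ∘ (E_3pi/2 + E_alpha) + (D − 2D)) f = 4 + (19/2)cos x + (13/2)sin x + (9121/1000)cos 3x + (8897/1000)sin 3x


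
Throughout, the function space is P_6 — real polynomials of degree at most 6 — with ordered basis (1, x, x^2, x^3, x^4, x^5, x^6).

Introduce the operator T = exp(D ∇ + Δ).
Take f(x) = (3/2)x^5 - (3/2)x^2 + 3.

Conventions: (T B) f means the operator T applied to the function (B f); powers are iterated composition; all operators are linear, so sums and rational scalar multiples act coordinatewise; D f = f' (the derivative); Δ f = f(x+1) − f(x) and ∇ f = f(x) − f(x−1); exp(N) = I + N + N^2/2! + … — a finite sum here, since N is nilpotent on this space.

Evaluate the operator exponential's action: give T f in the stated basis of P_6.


order-1 term: (15/2)x^4 + 45x^3 - 30x^2 + (69/2)x - 21/2
order-2 term: 15x^3 + 135x^2 + (285/2)x - 54
order-3 term: 15x^2 + 135x + 345/2
order-4 term: (15/2)x + 45
order-5 term: 3/2
the series for exp(D ∇ + Δ) f terminates at order 5
exp(D ∇ + Δ) f = (3/2)x^5 + (15/2)x^4 + 60x^3 + (237/2)x^2 + (639/2)x + 315/2

g(x) = (3/2)x^5 + (15/2)x^4 + 60x^3 + (237/2)x^2 + (639/2)x + 315/2


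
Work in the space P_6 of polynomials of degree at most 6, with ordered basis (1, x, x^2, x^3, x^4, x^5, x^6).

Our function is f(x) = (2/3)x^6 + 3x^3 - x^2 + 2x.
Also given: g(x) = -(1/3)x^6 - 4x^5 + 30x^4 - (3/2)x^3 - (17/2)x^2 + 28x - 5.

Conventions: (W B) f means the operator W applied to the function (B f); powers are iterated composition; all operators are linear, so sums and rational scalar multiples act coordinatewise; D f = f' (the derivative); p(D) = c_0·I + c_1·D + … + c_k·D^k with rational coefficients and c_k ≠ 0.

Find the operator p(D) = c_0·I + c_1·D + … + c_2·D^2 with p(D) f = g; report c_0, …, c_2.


D^0 f = (2/3)x^6 + 3x^3 - x^2 + 2x
D^1 f = 4x^5 + 9x^2 - 2x + 2
D^2 f = 20x^4 + 18x - 2
matching coefficients of g against c_0 f + c_1 Df + … from the top degree down determines the c_i
solution: c_0 = -1/2, c_1 = -1, c_2 = 3/2

p(D) = -(1/2)·I − D + (3/2)·D^2, i.e. c_0 = -1/2, c_1 = -1, c_2 = 3/2


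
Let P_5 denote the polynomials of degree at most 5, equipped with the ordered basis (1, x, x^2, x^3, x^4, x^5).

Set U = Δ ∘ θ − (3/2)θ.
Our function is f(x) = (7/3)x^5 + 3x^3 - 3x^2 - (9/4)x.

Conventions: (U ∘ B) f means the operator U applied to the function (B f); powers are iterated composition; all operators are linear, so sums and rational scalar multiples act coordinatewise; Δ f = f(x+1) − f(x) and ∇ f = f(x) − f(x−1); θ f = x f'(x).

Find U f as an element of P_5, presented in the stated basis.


θ f = (35/3)x^5 + 9x^3 - 6x^2 - (9/4)x
Δ θ f = (175/3)x^4 + (350/3)x^3 + (431/3)x^2 + (220/3)x + 149/12
θ f = (35/3)x^5 + 9x^3 - 6x^2 - (9/4)x
(-(3/2)θ) f = -(35/2)x^5 - (27/2)x^3 + 9x^2 + (27/8)x
(Δ ∘ θ − (3/2)θ) f = -(35/2)x^5 + (175/3)x^4 + (619/6)x^3 + (458/3)x^2 + (1841/24)x + 149/12

the image equals g(x) = -(35/2)x^5 + (175/3)x^4 + (619/6)x^3 + (458/3)x^2 + (1841/24)x + 149/12


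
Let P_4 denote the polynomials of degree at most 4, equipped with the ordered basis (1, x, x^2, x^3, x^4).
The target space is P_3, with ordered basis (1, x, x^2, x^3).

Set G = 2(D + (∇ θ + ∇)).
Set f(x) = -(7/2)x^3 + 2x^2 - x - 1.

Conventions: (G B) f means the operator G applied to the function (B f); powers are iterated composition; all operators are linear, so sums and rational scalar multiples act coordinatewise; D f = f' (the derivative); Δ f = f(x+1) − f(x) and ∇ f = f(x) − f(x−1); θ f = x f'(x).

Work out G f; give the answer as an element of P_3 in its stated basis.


g(x) = -105x^2 + 116x - 46

D f = -(21/2)x^2 + 4x - 1
θ f = -(21/2)x^3 + 4x^2 - x
∇ θ f = -(63/2)x^2 + (79/2)x - 31/2
∇ f = -(21/2)x^2 + (29/2)x - 13/2
(∇ θ + ∇) f = -42x^2 + 54x - 22
(D + (∇ θ + ∇)) f = -(105/2)x^2 + 58x - 23
(2(D + (∇ θ + ∇))) f = -105x^2 + 116x - 46


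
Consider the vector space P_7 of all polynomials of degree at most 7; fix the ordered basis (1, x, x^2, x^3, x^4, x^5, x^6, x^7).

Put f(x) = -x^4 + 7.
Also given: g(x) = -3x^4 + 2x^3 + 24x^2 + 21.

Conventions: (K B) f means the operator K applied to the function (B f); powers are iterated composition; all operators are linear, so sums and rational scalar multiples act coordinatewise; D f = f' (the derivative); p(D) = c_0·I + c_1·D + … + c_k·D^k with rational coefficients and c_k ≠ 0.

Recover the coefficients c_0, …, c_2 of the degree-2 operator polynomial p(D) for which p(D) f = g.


D^0 f = -x^4 + 7
D^1 f = -4x^3
D^2 f = -12x^2
matching coefficients of g against c_0 f + c_1 Df + … from the top degree down determines the c_i
solution: c_0 = 3, c_1 = -1/2, c_2 = -2

c_0 = 3, c_1 = -1/2, c_2 = -2


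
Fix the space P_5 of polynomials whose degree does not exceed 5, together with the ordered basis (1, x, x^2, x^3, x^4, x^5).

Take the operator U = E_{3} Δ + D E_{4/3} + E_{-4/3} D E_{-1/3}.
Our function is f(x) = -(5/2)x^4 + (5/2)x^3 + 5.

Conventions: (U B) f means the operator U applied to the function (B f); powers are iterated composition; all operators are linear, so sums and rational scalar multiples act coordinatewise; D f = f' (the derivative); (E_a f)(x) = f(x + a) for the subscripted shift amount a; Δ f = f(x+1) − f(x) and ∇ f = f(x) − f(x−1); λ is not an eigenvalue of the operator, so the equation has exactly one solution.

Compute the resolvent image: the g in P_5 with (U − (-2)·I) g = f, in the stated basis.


write g with unknown coordinates in the stated basis and equate coefficients in (U − (-2)·I) g = f
solving from the highest basis element down gives g = -(5/4)x^4 + (35/4)x^3 - (125/8)x^2 + (1085/12)x - 87085/432
check: U g = -15x^3 + (125/4)x^2 - (1085/6)x + 88165/216
so U g − (-2)·g = -(5/2)x^4 + (5/2)x^3 + 5 = f ✓

g(x) = -(5/4)x^4 + (35/4)x^3 - (125/8)x^2 + (1085/12)x - 87085/432


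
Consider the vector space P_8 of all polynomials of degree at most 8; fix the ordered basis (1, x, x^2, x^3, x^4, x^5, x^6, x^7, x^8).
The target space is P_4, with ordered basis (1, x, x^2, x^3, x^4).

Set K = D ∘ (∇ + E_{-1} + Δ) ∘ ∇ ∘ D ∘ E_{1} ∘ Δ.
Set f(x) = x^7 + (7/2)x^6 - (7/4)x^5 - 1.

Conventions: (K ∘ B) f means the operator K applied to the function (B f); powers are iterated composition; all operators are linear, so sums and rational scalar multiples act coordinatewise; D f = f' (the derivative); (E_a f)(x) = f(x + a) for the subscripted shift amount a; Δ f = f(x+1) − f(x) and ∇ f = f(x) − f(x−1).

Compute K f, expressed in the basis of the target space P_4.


Δ f = 7x^6 + 42x^5 + (315/4)x^4 + (175/2)x^3 + 56x^2 + (77/4)x + 11/4
E_{1} Δ f = 7x^6 + 84x^5 + (1575/4)x^4 + (1925/2)x^3 + 1316x^2 + (3843/4)x + 1173/4
D E_{1} Δ f = 42x^5 + 420x^4 + 1575x^3 + (5775/2)x^2 + 2632x + 3843/4
∇ (D ∘ E_{1}) Δ f = 210x^4 + 1260x^3 + 2625x^2 + 2520x + 1883/2
∇ ∇ (D ∘ E_{1}) Δ f = 840x^3 + 2520x^2 + 2310x + 945
E_{-1} ∇ (D ∘ E_{1}) Δ f = 210x^4 + 420x^3 + 105x^2 + 210x - 7/2
Δ ∇ (D ∘ E_{1}) Δ f = 840x^3 + 5040x^2 + 9870x + 6615
(∇ + E_{-1} + Δ) ∇ (D ∘ E_{1}) Δ f = 210x^4 + 2100x^3 + 7665x^2 + 12390x + 15113/2
D ((∇ + E_{-1} + Δ) ∘ ∇ ∘ D ∘ E_{1}) Δ f = 840x^3 + 6300x^2 + 15330x + 12390

the image equals g(x) = 840x^3 + 6300x^2 + 15330x + 12390


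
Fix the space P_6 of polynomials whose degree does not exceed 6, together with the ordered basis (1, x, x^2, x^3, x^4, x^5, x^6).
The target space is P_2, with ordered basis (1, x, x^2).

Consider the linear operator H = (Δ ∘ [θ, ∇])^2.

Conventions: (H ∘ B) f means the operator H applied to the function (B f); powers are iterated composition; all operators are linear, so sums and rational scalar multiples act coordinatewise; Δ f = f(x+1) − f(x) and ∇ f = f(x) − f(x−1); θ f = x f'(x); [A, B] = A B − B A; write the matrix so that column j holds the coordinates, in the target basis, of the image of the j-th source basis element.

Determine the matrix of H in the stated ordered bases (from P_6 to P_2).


image of 1: 0
image of x: 0
image of x^2: 0
image of x^3: 0
image of x^4: 24
image of x^5: 120x - 120
image of x^6: 360x^2 - 720x + 420
each image's coordinates form column j of the matrix

the matrix is [[0, 0, 0, 0, 24, -120, 420]; [0, 0, 0, 0, 0, 120, -720]; [0, 0, 0, 0, 0, 0, 360]] (rows listed top to bottom)


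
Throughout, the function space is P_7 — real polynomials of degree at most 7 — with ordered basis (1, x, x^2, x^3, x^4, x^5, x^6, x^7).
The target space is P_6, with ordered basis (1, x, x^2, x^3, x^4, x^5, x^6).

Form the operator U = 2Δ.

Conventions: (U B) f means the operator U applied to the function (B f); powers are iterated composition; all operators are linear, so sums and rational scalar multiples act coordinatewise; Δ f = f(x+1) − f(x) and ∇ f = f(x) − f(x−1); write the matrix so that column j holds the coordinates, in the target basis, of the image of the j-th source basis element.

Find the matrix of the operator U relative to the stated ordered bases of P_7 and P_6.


image of 1: 0
image of x: 2
image of x^2: 4x + 2
image of x^3: 6x^2 + 6x + 2
image of x^4: 8x^3 + 12x^2 + 8x + 2
image of x^5: 10x^4 + 20x^3 + 20x^2 + 10x + 2
image of x^6: 12x^5 + 30x^4 + 40x^3 + 30x^2 + 12x + 2
image of x^7: 14x^6 + 42x^5 + 70x^4 + 70x^3 + 42x^2 + 14x + 2
each image's coordinates form column j of the matrix

the matrix is [[0, 2, 2, 2, 2, 2, 2, 2]; [0, 0, 4, 6, 8, 10, 12, 14]; [0, 0, 0, 6, 12, 20, 30, 42]; [0, 0, 0, 0, 8, 20, 40, 70]; [0, 0, 0, 0, 0, 10, 30, 70]; [0, 0, 0, 0, 0, 0, 12, 42]; [0, 0, 0, 0, 0, 0, 0, 14]] (rows listed top to bottom)


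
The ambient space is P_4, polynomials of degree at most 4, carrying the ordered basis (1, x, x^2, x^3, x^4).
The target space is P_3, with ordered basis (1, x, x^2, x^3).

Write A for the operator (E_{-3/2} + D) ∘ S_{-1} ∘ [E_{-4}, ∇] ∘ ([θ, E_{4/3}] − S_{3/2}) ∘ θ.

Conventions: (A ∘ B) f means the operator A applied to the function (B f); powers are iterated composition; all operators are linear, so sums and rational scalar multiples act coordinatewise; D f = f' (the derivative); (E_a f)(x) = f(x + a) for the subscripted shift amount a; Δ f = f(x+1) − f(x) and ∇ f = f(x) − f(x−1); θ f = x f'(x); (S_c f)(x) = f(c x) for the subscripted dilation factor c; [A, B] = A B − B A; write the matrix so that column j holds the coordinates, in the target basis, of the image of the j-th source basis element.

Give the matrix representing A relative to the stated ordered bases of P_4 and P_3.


image of 1: 0
image of x: 0
image of x^2: 0
image of x^3: 0
image of x^4: 0
each image's coordinates form column j of the matrix

the matrix is [[0, 0, 0, 0, 0]; [0, 0, 0, 0, 0]; [0, 0, 0, 0, 0]; [0, 0, 0, 0, 0]] (rows listed top to bottom)


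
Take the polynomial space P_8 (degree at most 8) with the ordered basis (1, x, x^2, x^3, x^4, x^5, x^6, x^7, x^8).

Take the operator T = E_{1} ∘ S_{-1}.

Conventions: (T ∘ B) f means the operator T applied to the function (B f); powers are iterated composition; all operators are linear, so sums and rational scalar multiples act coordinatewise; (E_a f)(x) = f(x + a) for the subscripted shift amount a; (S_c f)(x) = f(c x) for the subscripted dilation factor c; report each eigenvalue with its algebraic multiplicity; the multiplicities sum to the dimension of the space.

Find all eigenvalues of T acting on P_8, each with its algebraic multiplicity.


λ = -1 (multiplicity 4), λ = 1 (multiplicity 5)

image of 1: 1
image of x: -x - 1
image of x^2: x^2 + 2x + 1
image of x^3: -x^3 - 3x^2 - 3x - 1
image of x^4: x^4 + 4x^3 + 6x^2 + 4x + 1
image of x^5: -x^5 - 5x^4 - 10x^3 - 10x^2 - 5x - 1
image of x^6: x^6 + 6x^5 + 15x^4 + 20x^3 + 15x^2 + 6x + 1
image of x^7: -x^7 - 7x^6 - 21x^5 - 35x^4 - 35x^3 - 21x^2 - 7x - 1
image of x^8: x^8 + 8x^7 + 28x^6 + 56x^5 + 70x^4 + 56x^3 + 28x^2 + 8x + 1
the matrix is upper triangular; its diagonal is (1, -1, 1, -1, 1, -1, 1, -1, 1)
for a triangular matrix the eigenvalues are the diagonal entries, with algebraic multiplicity their repetition count


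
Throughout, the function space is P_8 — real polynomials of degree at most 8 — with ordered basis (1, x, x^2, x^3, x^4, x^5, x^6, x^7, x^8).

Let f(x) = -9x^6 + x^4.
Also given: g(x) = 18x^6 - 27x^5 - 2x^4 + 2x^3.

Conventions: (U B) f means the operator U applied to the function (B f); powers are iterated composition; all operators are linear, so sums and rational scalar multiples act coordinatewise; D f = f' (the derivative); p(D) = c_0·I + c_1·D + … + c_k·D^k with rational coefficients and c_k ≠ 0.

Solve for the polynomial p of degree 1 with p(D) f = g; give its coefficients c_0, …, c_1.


p(D) = -2·I + (1/2)·D, i.e. c_0 = -2, c_1 = 1/2

D^0 f = -9x^6 + x^4
D^1 f = -54x^5 + 4x^3
matching coefficients of g against c_0 f + c_1 Df + … from the top degree down determines the c_i
solution: c_0 = -2, c_1 = 1/2


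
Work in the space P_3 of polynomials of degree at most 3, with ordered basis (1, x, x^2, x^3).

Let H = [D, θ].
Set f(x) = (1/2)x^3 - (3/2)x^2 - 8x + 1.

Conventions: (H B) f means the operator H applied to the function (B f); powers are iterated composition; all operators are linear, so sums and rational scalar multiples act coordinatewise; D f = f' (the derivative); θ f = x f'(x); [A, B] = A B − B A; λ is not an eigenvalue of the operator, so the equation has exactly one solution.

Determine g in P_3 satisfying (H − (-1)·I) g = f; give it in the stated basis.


write g with unknown coordinates in the stated basis and equate coefficients in (H − (-1)·I) g = f
solving from the highest basis element down gives g = (1/2)x^3 - 3x^2 - 2x + 3
check: H g = (3/2)x^2 - 6x - 2
so H g − (-1)·g = (1/2)x^3 - (3/2)x^2 - 8x + 1 = f ✓

g(x) = (1/2)x^3 - 3x^2 - 2x + 3


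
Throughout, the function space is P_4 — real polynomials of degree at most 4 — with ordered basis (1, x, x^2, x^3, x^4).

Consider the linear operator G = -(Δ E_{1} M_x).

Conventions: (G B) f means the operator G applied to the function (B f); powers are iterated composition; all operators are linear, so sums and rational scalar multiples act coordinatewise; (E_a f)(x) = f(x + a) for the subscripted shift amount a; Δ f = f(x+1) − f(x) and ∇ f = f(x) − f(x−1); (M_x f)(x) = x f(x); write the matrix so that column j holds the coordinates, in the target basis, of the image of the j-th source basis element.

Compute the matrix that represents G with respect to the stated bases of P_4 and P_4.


image of 1: -1
image of x: -2x - 3
image of x^2: -3x^2 - 9x - 7
image of x^3: -4x^3 - 18x^2 - 28x - 15
image of x^4: -5x^4 - 30x^3 - 70x^2 - 75x - 31
each image's coordinates form column j of the matrix

the matrix is [[-1, -3, -7, -15, -31]; [0, -2, -9, -28, -75]; [0, 0, -3, -18, -70]; [0, 0, 0, -4, -30]; [0, 0, 0, 0, -5]] (rows listed top to bottom)


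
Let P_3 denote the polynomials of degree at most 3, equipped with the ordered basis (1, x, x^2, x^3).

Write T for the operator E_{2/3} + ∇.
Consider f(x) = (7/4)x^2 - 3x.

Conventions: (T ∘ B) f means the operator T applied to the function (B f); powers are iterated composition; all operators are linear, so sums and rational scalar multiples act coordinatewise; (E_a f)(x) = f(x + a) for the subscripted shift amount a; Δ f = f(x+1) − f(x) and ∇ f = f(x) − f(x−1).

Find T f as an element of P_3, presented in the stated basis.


E_{2/3} f = (7/4)x^2 - (2/3)x - 11/9
∇ f = (7/2)x - 19/4
(E_{2/3} + ∇) f = (7/4)x^2 + (17/6)x - 215/36

g(x) = (7/4)x^2 + (17/6)x - 215/36


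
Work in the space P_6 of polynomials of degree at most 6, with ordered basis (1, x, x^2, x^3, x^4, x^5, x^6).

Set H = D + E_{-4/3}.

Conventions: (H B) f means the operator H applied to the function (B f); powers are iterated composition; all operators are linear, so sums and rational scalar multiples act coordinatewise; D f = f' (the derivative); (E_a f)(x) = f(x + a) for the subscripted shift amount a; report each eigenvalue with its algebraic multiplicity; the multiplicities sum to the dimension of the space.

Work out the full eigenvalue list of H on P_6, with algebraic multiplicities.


image of 1: 1
image of x: x - 1/3
image of x^2: x^2 - (2/3)x + 16/9
image of x^3: x^3 - x^2 + (16/3)x - 64/27
image of x^4: x^4 - (4/3)x^3 + (32/3)x^2 - (256/27)x + 256/81
image of x^5: x^5 - (5/3)x^4 + (160/9)x^3 - (640/27)x^2 + (1280/81)x - 1024/243
image of x^6: x^6 - 2x^5 + (80/3)x^4 - (1280/27)x^3 + (1280/27)x^2 - (2048/81)x + 4096/729
the matrix is upper triangular; its diagonal is (1, 1, 1, 1, 1, 1, 1)
for a triangular matrix the eigenvalues are the diagonal entries, with algebraic multiplicity their repetition count

λ = 1 (multiplicity 7)


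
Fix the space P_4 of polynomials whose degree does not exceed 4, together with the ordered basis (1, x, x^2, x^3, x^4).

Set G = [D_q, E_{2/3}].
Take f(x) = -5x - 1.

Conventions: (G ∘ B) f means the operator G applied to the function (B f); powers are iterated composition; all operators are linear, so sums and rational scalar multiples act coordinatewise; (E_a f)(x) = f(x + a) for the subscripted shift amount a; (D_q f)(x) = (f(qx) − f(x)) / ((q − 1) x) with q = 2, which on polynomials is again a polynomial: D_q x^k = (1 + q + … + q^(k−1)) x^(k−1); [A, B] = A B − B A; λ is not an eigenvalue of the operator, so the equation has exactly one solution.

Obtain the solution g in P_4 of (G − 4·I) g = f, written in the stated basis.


the result is g(x) = (5/4)x + 1/4

write g with unknown coordinates in the stated basis and equate coefficients in (G − 4·I) g = f
solving from the highest basis element down gives g = (5/4)x + 1/4
check: G g = 0
so G g − 4·g = -5x - 1 = f ✓


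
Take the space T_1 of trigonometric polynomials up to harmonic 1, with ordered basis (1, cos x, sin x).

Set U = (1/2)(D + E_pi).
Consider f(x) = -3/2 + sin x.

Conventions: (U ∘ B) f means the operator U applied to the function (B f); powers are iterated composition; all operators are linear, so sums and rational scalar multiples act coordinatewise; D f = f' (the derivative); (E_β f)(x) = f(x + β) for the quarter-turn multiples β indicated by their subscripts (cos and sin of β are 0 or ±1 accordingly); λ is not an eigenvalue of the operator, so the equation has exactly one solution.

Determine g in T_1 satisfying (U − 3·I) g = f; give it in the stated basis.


write g with unknown coordinates in the stated basis and equate coefficients in (U − 3·I) g = f
solving from the highest basis element down gives g = 3/5 - (1/25)cos x - (7/25)sin x
check: U g = 3/10 - (3/25)cos x + (4/25)sin x
so U g − 3·g = -3/2 + sin x = f ✓

the result is g(x) = 3/5 - (1/25)cos x - (7/25)sin x


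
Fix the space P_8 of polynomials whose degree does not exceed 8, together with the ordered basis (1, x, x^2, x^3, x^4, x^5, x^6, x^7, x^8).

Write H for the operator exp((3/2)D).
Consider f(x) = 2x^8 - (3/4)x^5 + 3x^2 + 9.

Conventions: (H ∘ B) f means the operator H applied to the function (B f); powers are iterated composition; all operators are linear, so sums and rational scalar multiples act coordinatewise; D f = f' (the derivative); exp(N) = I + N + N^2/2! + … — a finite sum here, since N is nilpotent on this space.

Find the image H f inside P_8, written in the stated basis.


g(x) = 2x^8 + 24x^7 + 126x^6 + (1509/4)x^5 + (5625/8)x^4 + (6669/8)x^3 + (9849/16)x^2 + (16857/64)x + 981/16

order-1 term: 24x^7 - (45/8)x^4 + 9x
order-2 term: 126x^6 - (135/8)x^3 + 27/4
order-3 term: 378x^5 - (405/16)x^2
order-4 term: (2835/4)x^4 - (1215/64)x
order-5 term: (1701/2)x^3 - 729/128
order-6 term: (5103/8)x^2
order-7 term: (2187/8)x
order-8 term: 6561/128
the series for exp((3/2)D) f terminates at order 8
exp((3/2)D) f = 2x^8 + 24x^7 + 126x^6 + (1509/4)x^5 + (5625/8)x^4 + (6669/8)x^3 + (9849/16)x^2 + (16857/64)x + 981/16


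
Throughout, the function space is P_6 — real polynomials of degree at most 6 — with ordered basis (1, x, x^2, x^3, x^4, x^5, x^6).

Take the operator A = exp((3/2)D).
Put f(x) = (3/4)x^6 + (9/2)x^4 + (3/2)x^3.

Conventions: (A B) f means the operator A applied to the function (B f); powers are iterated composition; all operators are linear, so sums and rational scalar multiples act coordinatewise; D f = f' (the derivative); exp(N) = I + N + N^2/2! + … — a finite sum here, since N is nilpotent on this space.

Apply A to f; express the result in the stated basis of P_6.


order-1 term: (27/4)x^5 + 27x^3 + (27/4)x^2
order-2 term: (405/16)x^4 + (243/4)x^2 + (81/8)x
order-3 term: (405/8)x^3 + (243/4)x + 81/16
order-4 term: (3645/64)x^2 + 729/32
order-5 term: (2187/64)x
order-6 term: 2187/256
the series for exp((3/2)D) f terminates at order 6
exp((3/2)D) f = (3/4)x^6 + (27/4)x^5 + (477/16)x^4 + (633/8)x^3 + (7965/64)x^2 + (6723/64)x + 9315/256

the result is g(x) = (3/4)x^6 + (27/4)x^5 + (477/16)x^4 + (633/8)x^3 + (7965/64)x^2 + (6723/64)x + 9315/256


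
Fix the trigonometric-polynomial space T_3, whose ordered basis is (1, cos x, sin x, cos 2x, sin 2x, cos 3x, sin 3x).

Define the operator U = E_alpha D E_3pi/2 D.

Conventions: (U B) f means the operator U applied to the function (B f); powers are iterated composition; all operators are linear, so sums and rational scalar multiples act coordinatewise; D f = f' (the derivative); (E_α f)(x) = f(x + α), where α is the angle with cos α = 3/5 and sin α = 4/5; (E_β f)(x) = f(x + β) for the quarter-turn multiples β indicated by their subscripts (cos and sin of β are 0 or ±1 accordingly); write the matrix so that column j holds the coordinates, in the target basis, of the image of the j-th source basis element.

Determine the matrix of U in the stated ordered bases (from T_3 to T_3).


the matrix is [[0, 0, 0, 0, 0, 0, 0]; [0, -4/5, 3/5, 0, 0, 0, 0]; [0, -3/5, -4/5, 0, 0, 0, 0]; [0, 0, 0, -28/25, 96/25, 0, 0]; [0, 0, 0, -96/25, -28/25, 0, 0]; [0, 0, 0, 0, 0, 396/125, 1053/125]; [0, 0, 0, 0, 0, -1053/125, 396/125]] (rows listed top to bottom)

image of 1: 0
image of cos x: -(4/5)cos x - (3/5)sin x
image of sin x: (3/5)cos x - (4/5)sin x
image of cos 2x: -(28/25)cos 2x - (96/25)sin 2x
image of sin 2x: (96/25)cos 2x - (28/25)sin 2x
image of cos 3x: (396/125)cos 3x - (1053/125)sin 3x
image of sin 3x: (1053/125)cos 3x + (396/125)sin 3x
each image's coordinates form column j of the matrix
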